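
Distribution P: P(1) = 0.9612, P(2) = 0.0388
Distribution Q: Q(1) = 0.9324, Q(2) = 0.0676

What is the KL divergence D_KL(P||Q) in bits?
0.0111 bits

D_KL(P||Q) = Σ P(x) log₂(P(x)/Q(x))

Computing term by term:
  P(1)·log₂(P(1)/Q(1)) = 0.9612·log₂(0.9612/0.9324) = 0.04218
  P(2)·log₂(P(2)/Q(2)) = 0.0388·log₂(0.0388/0.0676) = -0.03108

D_KL(P||Q) = 0.04218 - 0.03108 = 0.01110 ≈ 0.0111 bits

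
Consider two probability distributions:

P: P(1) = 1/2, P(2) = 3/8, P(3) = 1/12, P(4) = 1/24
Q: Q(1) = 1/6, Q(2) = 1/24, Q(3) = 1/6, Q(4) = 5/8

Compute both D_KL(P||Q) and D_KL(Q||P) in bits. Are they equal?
D_KL(P||Q) = 1.7351 bits, D_KL(Q||P) = 2.2122 bits. No, they are not equal.

D_KL(P||Q) = Σ P(x) log₂(P(x)/Q(x))

Computing term by term:
  P(1)·log₂(P(1)/Q(1)) = (1/2)·log₂((1/2)/(1/6)) = 0.79248
  P(2)·log₂(P(2)/Q(2)) = (3/8)·log₂((3/8)/(1/24)) = 1.18872
  P(3)·log₂(P(3)/Q(3)) = (1/12)·log₂((1/12)/(1/6)) = -0.08333
  P(4)·log₂(P(4)/Q(4)) = (1/24)·log₂((1/24)/(5/8)) = -0.16279

D_KL(P||Q) = 0.79248 + 1.18872 - 0.08333 - 0.16279 = 1.73508 ≈ 1.7351 bits

D_KL(Q||P) = Σ Q(x) log₂(Q(x)/P(x))

Computing term by term:
  Q(1)·log₂(Q(1)/P(1)) = (1/6)·log₂((1/6)/(1/2)) = -0.26416
  Q(2)·log₂(Q(2)/P(2)) = (1/24)·log₂((1/24)/(3/8)) = -0.13208
  Q(3)·log₂(Q(3)/P(3)) = (1/6)·log₂((1/6)/(1/12)) = 0.16667
  Q(4)·log₂(Q(4)/P(4)) = (5/8)·log₂((5/8)/(1/24)) = 2.44181

D_KL(Q||P) = -0.26416 - 0.13208 + 0.16667 + 2.44181 = 2.21224 ≈ 2.2122 bits

These are NOT equal (difference: 0.4771 bits). KL divergence is asymmetric: D_KL(P||Q) ≠ D_KL(Q||P) in general.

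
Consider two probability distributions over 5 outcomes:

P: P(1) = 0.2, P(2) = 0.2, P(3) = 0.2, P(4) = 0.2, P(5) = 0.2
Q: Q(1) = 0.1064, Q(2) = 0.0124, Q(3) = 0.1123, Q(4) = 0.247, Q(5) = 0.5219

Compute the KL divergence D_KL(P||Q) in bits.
0.8133 bits

D_KL(P||Q) = Σ P(x) log₂(P(x)/Q(x))

Computing term by term:
  P(1)·log₂(P(1)/Q(1)) = 0.2·log₂(0.2/0.1064) = 0.18210
  P(2)·log₂(P(2)/Q(2)) = 0.2·log₂(0.2/0.0124) = 0.80232
  P(3)·log₂(P(3)/Q(3)) = 0.2·log₂(0.2/0.1123) = 0.16653
  P(4)·log₂(P(4)/Q(4)) = 0.2·log₂(0.2/0.247) = -0.06090
  P(5)·log₂(P(5)/Q(5)) = 0.2·log₂(0.2/0.5219) = -0.27675

D_KL(P||Q) = 0.18210 + 0.80232 + 0.16653 - 0.06090 - 0.27675 = 0.81330 ≈ 0.8133 bits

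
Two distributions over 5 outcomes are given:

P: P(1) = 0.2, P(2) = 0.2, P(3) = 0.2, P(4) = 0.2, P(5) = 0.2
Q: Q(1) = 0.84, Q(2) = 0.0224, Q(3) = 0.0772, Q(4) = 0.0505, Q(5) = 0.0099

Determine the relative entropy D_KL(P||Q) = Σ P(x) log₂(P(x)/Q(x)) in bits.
1.7567 bits

D_KL(P||Q) = Σ P(x) log₂(P(x)/Q(x))

Computing term by term:
  P(1)·log₂(P(1)/Q(1)) = 0.2·log₂(0.2/0.84) = -0.41408
  P(2)·log₂(P(2)/Q(2)) = 0.2·log₂(0.2/0.0224) = 0.63169
  P(3)·log₂(P(3)/Q(3)) = 0.2·log₂(0.2/0.0772) = 0.27467
  P(4)·log₂(P(4)/Q(4)) = 0.2·log₂(0.2/0.0505) = 0.39713
  P(5)·log₂(P(5)/Q(5)) = 0.2·log₂(0.2/0.0099) = 0.86729

D_KL(P||Q) = -0.41408 + 0.63169 + 0.27467 + 0.39713 + 0.86729 = 1.75670 ≈ 1.7567 bits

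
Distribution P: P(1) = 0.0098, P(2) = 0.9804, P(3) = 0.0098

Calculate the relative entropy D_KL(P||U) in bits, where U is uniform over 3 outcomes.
1.4262 bits

U(i) = 1/3 for all i

D_KL(P||U) = Σ P(x) log₂(P(x) / (1/3))
           = Σ P(x) log₂(P(x)) + log₂(3)
           = log₂(3) - H(P)

H(P) = -Σ P(x) log₂(P(x)):
  -P(1)·log₂(P(1)) = -(0.0098)·log₂(0.0098) = 0.06540
  -P(2)·log₂(P(2)) = -(0.9804)·log₂(0.9804) = 0.02800
  -P(3)·log₂(P(3)) = -(0.0098)·log₂(0.0098) = 0.06540
H(P) = 0.06540 + 0.02800 + 0.06540 = 0.15880 bits

log₂(3) = 1.58496 bits

D_KL(P||U) = 1.58496 - 0.15880 = 1.42616 ≈ 1.4262 bits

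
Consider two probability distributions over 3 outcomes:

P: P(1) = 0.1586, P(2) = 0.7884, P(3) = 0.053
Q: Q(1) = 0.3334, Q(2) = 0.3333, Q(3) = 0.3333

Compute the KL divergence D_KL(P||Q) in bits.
0.6687 bits

D_KL(P||Q) = Σ P(x) log₂(P(x)/Q(x))

Computing term by term:
  P(1)·log₂(P(1)/Q(1)) = 0.1586·log₂(0.1586/0.3334) = -0.17000
  P(2)·log₂(P(2)/Q(2)) = 0.7884·log₂(0.7884/0.3333) = 0.97928
  P(3)·log₂(P(3)/Q(3)) = 0.053·log₂(0.053/0.3333) = -0.14060

D_KL(P||Q) = -0.17000 + 0.97928 - 0.14060 = 0.66868 ≈ 0.6687 bits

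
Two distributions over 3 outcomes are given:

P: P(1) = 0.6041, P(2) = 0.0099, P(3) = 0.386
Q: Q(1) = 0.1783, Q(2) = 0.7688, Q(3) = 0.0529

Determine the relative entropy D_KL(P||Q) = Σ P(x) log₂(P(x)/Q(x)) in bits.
2.1081 bits

D_KL(P||Q) = Σ P(x) log₂(P(x)/Q(x))

Computing term by term:
  P(1)·log₂(P(1)/Q(1)) = 0.6041·log₂(0.6041/0.1783) = 1.06351
  P(2)·log₂(P(2)/Q(2)) = 0.0099·log₂(0.0099/0.7688) = -0.06216
  P(3)·log₂(P(3)/Q(3)) = 0.386·log₂(0.386/0.0529) = 1.10676

D_KL(P||Q) = 1.06351 - 0.06216 + 1.10676 = 2.10811 ≈ 2.1081 bits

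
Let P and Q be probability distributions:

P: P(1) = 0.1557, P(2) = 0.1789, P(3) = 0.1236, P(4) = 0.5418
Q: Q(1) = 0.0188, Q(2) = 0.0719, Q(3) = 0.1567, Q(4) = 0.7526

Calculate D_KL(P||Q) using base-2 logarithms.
0.4110 bits

D_KL(P||Q) = Σ P(x) log₂(P(x)/Q(x))

Computing term by term:
  P(1)·log₂(P(1)/Q(1)) = 0.1557·log₂(0.1557/0.0188) = 0.47488
  P(2)·log₂(P(2)/Q(2)) = 0.1789·log₂(0.1789/0.0719) = 0.23527
  P(3)·log₂(P(3)/Q(3)) = 0.1236·log₂(0.1236/0.1567) = -0.04231
  P(4)·log₂(P(4)/Q(4)) = 0.5418·log₂(0.5418/0.7526) = -0.25688

D_KL(P||Q) = 0.47488 + 0.23527 - 0.04231 - 0.25688 = 0.41096 ≈ 0.4110 bits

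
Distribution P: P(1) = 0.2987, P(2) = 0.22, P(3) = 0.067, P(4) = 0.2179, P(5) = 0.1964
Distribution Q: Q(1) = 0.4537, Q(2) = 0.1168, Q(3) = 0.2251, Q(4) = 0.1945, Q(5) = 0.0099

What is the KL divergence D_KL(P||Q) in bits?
0.7859 bits

D_KL(P||Q) = Σ P(x) log₂(P(x)/Q(x))

Computing term by term:
  P(1)·log₂(P(1)/Q(1)) = 0.2987·log₂(0.2987/0.4537) = -0.18013
  P(2)·log₂(P(2)/Q(2)) = 0.22·log₂(0.22/0.1168) = 0.20096
  P(3)·log₂(P(3)/Q(3)) = 0.067·log₂(0.067/0.2251) = -0.11714
  P(4)·log₂(P(4)/Q(4)) = 0.2179·log₂(0.2179/0.1945) = 0.03571
  P(5)·log₂(P(5)/Q(5)) = 0.1964·log₂(0.1964/0.0099) = 0.84653

D_KL(P||Q) = -0.18013 + 0.20096 - 0.11714 + 0.03571 + 0.84653 = 0.78593 ≈ 0.7859 bits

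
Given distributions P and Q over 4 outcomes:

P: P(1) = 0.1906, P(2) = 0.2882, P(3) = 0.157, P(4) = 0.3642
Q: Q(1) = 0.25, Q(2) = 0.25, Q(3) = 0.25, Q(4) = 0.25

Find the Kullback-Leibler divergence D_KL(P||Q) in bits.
0.0768 bits

D_KL(P||Q) = Σ P(x) log₂(P(x)/Q(x))

Computing term by term:
  P(1)·log₂(P(1)/Q(1)) = 0.1906·log₂(0.1906/0.25) = -0.07460
  P(2)·log₂(P(2)/Q(2)) = 0.2882·log₂(0.2882/0.25) = 0.05912
  P(3)·log₂(P(3)/Q(3)) = 0.157·log₂(0.157/0.25) = -0.10537
  P(4)·log₂(P(4)/Q(4)) = 0.3642·log₂(0.3642/0.25) = 0.19769

D_KL(P||Q) = -0.07460 + 0.05912 - 0.10537 + 0.19769 = 0.07684 ≈ 0.0768 bits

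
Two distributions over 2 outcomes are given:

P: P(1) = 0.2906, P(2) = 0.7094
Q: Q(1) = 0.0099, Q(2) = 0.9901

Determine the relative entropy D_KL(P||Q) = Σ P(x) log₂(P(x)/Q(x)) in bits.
1.0756 bits

D_KL(P||Q) = Σ P(x) log₂(P(x)/Q(x))

Computing term by term:
  P(1)·log₂(P(1)/Q(1)) = 0.2906·log₂(0.2906/0.0099) = 1.41681
  P(2)·log₂(P(2)/Q(2)) = 0.7094·log₂(0.7094/0.9901) = -0.34120

D_KL(P||Q) = 1.41681 - 0.34120 = 1.07561 ≈ 1.0756 bits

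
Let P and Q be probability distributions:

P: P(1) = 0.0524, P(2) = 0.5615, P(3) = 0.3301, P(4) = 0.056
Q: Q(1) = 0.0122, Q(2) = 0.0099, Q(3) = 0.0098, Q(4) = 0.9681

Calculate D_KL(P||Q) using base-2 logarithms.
4.8260 bits

D_KL(P||Q) = Σ P(x) log₂(P(x)/Q(x))

Computing term by term:
  P(1)·log₂(P(1)/Q(1)) = 0.0524·log₂(0.0524/0.0122) = 0.11018
  P(2)·log₂(P(2)/Q(2)) = 0.5615·log₂(0.5615/0.0099) = 3.27114
  P(3)·log₂(P(3)/Q(3)) = 0.3301·log₂(0.3301/0.0098) = 1.67492
  P(4)·log₂(P(4)/Q(4)) = 0.056·log₂(0.056/0.9681) = -0.23025

D_KL(P||Q) = 0.11018 + 3.27114 + 1.67492 - 0.23025 = 4.82599 ≈ 4.8260 bits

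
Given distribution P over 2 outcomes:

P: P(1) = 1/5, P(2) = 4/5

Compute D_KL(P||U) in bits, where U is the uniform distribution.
0.2781 bits

U(i) = 1/2 for all i

D_KL(P||U) = Σ P(x) log₂(P(x) / (1/2))
           = Σ P(x) log₂(P(x)) + log₂(2)
           = log₂(2) - H(P)

H(P) = -Σ P(x) log₂(P(x)):
  -P(1)·log₂(P(1)) = -(1/5)·log₂(1/5) = 0.46439
  -P(2)·log₂(P(2)) = -(4/5)·log₂(4/5) = 0.25754
H(P) = 0.46439 + 0.25754 = 0.72193 bits

log₂(2) = 1.00000 bits

D_KL(P||U) = 1.00000 - 0.72193 = 0.27807 ≈ 0.2781 bits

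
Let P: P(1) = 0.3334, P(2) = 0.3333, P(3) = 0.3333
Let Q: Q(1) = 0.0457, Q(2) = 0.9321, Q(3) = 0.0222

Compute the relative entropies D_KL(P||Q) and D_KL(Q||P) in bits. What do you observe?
D_KL(P||Q) = 1.7639 bits, D_KL(Q||P) = 1.1651 bits. The two directions give different values (D_KL(P||Q) exceeds D_KL(Q||P) by 0.5988 bits): KL divergence is asymmetric.

D_KL(P||Q) = Σ P(x) log₂(P(x)/Q(x))

Computing term by term:
  P(1)·log₂(P(1)/Q(1)) = 0.3334·log₂(0.3334/0.0457) = 0.95585
  P(2)·log₂(P(2)/Q(2)) = 0.3333·log₂(0.3333/0.9321) = -0.49451
  P(3)·log₂(P(3)/Q(3)) = 0.3333·log₂(0.3333/0.0222) = 1.30260

D_KL(P||Q) = 0.95585 - 0.49451 + 1.30260 = 1.76394 ≈ 1.7639 bits

D_KL(Q||P) = Σ Q(x) log₂(Q(x)/P(x))

Computing term by term:
  Q(1)·log₂(Q(1)/P(1)) = 0.0457·log₂(0.0457/0.3334) = -0.13102
  Q(2)·log₂(Q(2)/P(2)) = 0.9321·log₂(0.9321/0.3333) = 1.38292
  Q(3)·log₂(Q(3)/P(3)) = 0.0222·log₂(0.0222/0.3333) = -0.08676

D_KL(Q||P) = -0.13102 + 1.38292 - 0.08676 = 1.16514 ≈ 1.1651 bits

These are NOT equal (difference: 0.5988 bits). KL divergence is asymmetric: D_KL(P||Q) ≠ D_KL(Q||P) in general.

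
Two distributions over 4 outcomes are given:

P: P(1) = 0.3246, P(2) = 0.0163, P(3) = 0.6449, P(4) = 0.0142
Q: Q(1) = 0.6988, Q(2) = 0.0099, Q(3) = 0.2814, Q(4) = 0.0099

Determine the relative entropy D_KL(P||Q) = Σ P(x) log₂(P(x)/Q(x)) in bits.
0.4316 bits

D_KL(P||Q) = Σ P(x) log₂(P(x)/Q(x))

Computing term by term:
  P(1)·log₂(P(1)/Q(1)) = 0.3246·log₂(0.3246/0.6988) = -0.35908
  P(2)·log₂(P(2)/Q(2)) = 0.0163·log₂(0.0163/0.0099) = 0.01173
  P(3)·log₂(P(3)/Q(3)) = 0.6449·log₂(0.6449/0.2814) = 0.77159
  P(4)·log₂(P(4)/Q(4)) = 0.0142·log₂(0.0142/0.0099) = 0.00739

D_KL(P||Q) = -0.35908 + 0.01173 + 0.77159 + 0.00739 = 0.43163 ≈ 0.4316 bits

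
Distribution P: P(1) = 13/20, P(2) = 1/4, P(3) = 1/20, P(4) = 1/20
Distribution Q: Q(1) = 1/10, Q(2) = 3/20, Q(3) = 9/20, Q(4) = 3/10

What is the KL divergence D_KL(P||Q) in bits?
1.6518 bits

D_KL(P||Q) = Σ P(x) log₂(P(x)/Q(x))

Computing term by term:
  P(1)·log₂(P(1)/Q(1)) = (13/20)·log₂((13/20)/(1/10)) = 1.75529
  P(2)·log₂(P(2)/Q(2)) = (1/4)·log₂((1/4)/(3/20)) = 0.18424
  P(3)·log₂(P(3)/Q(3)) = (1/20)·log₂((1/20)/(9/20)) = -0.15850
  P(4)·log₂(P(4)/Q(4)) = (1/20)·log₂((1/20)/(3/10)) = -0.12925

D_KL(P||Q) = 1.75529 + 0.18424 - 0.15850 - 0.12925 = 1.65178 ≈ 1.6518 bits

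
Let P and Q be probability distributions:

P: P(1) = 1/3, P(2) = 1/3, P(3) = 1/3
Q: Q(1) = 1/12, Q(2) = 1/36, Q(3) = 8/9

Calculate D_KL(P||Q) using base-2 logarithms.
1.3900 bits

D_KL(P||Q) = Σ P(x) log₂(P(x)/Q(x))

Computing term by term:
  P(1)·log₂(P(1)/Q(1)) = (1/3)·log₂((1/3)/(1/12)) = 0.66667
  P(2)·log₂(P(2)/Q(2)) = (1/3)·log₂((1/3)/(1/36)) = 1.19499
  P(3)·log₂(P(3)/Q(3)) = (1/3)·log₂((1/3)/(8/9)) = -0.47168

D_KL(P||Q) = 0.66667 + 1.19499 - 0.47168 = 1.38998 ≈ 1.3900 bits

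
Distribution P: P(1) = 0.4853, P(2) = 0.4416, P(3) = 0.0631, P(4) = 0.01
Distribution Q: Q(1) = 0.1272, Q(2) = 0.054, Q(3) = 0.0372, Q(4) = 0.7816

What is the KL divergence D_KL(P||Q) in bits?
2.2615 bits

D_KL(P||Q) = Σ P(x) log₂(P(x)/Q(x))

Computing term by term:
  P(1)·log₂(P(1)/Q(1)) = 0.4853·log₂(0.4853/0.1272) = 0.93749
  P(2)·log₂(P(2)/Q(2)) = 0.4416·log₂(0.4416/0.054) = 1.33880
  P(3)·log₂(P(3)/Q(3)) = 0.0631·log₂(0.0631/0.0372) = 0.04810
  P(4)·log₂(P(4)/Q(4)) = 0.01·log₂(0.01/0.7816) = -0.06288

D_KL(P||Q) = 0.93749 + 1.33880 + 0.04810 - 0.06288 = 2.26151 ≈ 2.2615 bits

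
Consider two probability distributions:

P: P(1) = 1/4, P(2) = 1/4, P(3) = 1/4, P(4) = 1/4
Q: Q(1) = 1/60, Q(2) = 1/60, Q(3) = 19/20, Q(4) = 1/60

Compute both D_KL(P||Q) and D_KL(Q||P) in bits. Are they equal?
D_KL(P||Q) = 2.4487 bits, D_KL(Q||P) = 1.6344 bits. No, they are not equal.

D_KL(P||Q) = Σ P(x) log₂(P(x)/Q(x))

Computing term by term:
  P(1)·log₂(P(1)/Q(1)) = (1/4)·log₂((1/4)/(1/60)) = 0.97672
  P(2)·log₂(P(2)/Q(2)) = (1/4)·log₂((1/4)/(1/60)) = 0.97672
  P(3)·log₂(P(3)/Q(3)) = (1/4)·log₂((1/4)/(19/20)) = -0.48150
  P(4)·log₂(P(4)/Q(4)) = (1/4)·log₂((1/4)/(1/60)) = 0.97672

D_KL(P||Q) = 0.97672 + 0.97672 - 0.48150 + 0.97672 = 2.44866 ≈ 2.4487 bits

D_KL(Q||P) = Σ Q(x) log₂(Q(x)/P(x))

Computing term by term:
  Q(1)·log₂(Q(1)/P(1)) = (1/60)·log₂((1/60)/(1/4)) = -0.06511
  Q(2)·log₂(Q(2)/P(2)) = (1/60)·log₂((1/60)/(1/4)) = -0.06511
  Q(3)·log₂(Q(3)/P(3)) = (19/20)·log₂((19/20)/(1/4)) = 1.82970
  Q(4)·log₂(Q(4)/P(4)) = (1/60)·log₂((1/60)/(1/4)) = -0.06511

D_KL(Q||P) = -0.06511 - 0.06511 + 1.82970 - 0.06511 = 1.63437 ≈ 1.6344 bits

These are NOT equal (difference: 0.8143 bits). KL divergence is asymmetric: D_KL(P||Q) ≠ D_KL(Q||P) in general.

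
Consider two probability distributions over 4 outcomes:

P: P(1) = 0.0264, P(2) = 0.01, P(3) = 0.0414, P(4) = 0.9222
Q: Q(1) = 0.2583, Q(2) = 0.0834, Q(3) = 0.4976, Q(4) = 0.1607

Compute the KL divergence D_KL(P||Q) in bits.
2.0586 bits

D_KL(P||Q) = Σ P(x) log₂(P(x)/Q(x))

Computing term by term:
  P(1)·log₂(P(1)/Q(1)) = 0.0264·log₂(0.0264/0.2583) = -0.08687
  P(2)·log₂(P(2)/Q(2)) = 0.01·log₂(0.01/0.0834) = -0.03060
  P(3)·log₂(P(3)/Q(3)) = 0.0414·log₂(0.0414/0.4976) = -0.14851
  P(4)·log₂(P(4)/Q(4)) = 0.9222·log₂(0.9222/0.1607) = 2.32460

D_KL(P||Q) = -0.08687 - 0.03060 - 0.14851 + 2.32460 = 2.05862 ≈ 2.0586 bits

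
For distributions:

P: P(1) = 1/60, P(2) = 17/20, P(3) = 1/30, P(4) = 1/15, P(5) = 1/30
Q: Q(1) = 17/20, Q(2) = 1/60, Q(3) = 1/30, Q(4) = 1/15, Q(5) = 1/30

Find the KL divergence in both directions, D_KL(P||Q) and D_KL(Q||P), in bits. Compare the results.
D_KL(P||Q) = 4.7270 bits, D_KL(Q||P) = 4.7270 bits. The two directions give exactly the same value for this pair.

D_KL(P||Q) = Σ P(x) log₂(P(x)/Q(x))

Computing term by term:
  P(1)·log₂(P(1)/Q(1)) = (1/60)·log₂((1/60)/(17/20)) = -0.09454
  P(2)·log₂(P(2)/Q(2)) = (17/20)·log₂((17/20)/(1/60)) = 4.82156
  P(3)·log₂(P(3)/Q(3)) = (1/30)·log₂((1/30)/(1/30)) = 0.00000
  P(4)·log₂(P(4)/Q(4)) = (1/15)·log₂((1/15)/(1/15)) = 0.00000
  P(5)·log₂(P(5)/Q(5)) = (1/30)·log₂((1/30)/(1/30)) = 0.00000

D_KL(P||Q) = -0.09454 + 4.82156 + 0.00000 + 0.00000 + 0.00000 = 4.72702 ≈ 4.7270 bits

D_KL(Q||P) = Σ Q(x) log₂(Q(x)/P(x))

Computing term by term:
  Q(1)·log₂(Q(1)/P(1)) = (17/20)·log₂((17/20)/(1/60)) = 4.82156
  Q(2)·log₂(Q(2)/P(2)) = (1/60)·log₂((1/60)/(17/20)) = -0.09454
  Q(3)·log₂(Q(3)/P(3)) = (1/30)·log₂((1/30)/(1/30)) = 0.00000
  Q(4)·log₂(Q(4)/P(4)) = (1/15)·log₂((1/15)/(1/15)) = 0.00000
  Q(5)·log₂(Q(5)/P(5)) = (1/30)·log₂((1/30)/(1/30)) = 0.00000

D_KL(Q||P) = 4.82156 - 0.09454 + 0.00000 + 0.00000 + 0.00000 = 4.72702 ≈ 4.7270 bits

These ARE equal here. Q is P with outcomes relabeled (Q(1) = P(2), Q(2) = P(1), Q(3) = P(5), Q(5) = P(3)) by a relabeling that is its own inverse, so the two sums contain exactly the same terms in a different order. This is a special case — KL divergence is not symmetric in general: D_KL(P||Q) ≠ D_KL(Q||P) for most P, Q.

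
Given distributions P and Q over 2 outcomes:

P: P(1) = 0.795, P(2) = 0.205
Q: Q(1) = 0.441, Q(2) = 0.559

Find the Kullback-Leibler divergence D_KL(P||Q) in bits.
0.3792 bits

D_KL(P||Q) = Σ P(x) log₂(P(x)/Q(x))

Computing term by term:
  P(1)·log₂(P(1)/Q(1)) = 0.795·log₂(0.795/0.441) = 0.67589
  P(2)·log₂(P(2)/Q(2)) = 0.205·log₂(0.205/0.559) = -0.29668

D_KL(P||Q) = 0.67589 - 0.29668 = 0.37921 ≈ 0.3792 bits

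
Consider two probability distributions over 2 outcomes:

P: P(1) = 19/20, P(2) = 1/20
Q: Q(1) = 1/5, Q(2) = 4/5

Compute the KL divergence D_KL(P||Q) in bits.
1.9355 bits

D_KL(P||Q) = Σ P(x) log₂(P(x)/Q(x))

Computing term by term:
  P(1)·log₂(P(1)/Q(1)) = (19/20)·log₂((19/20)/(1/5)) = 2.13553
  P(2)·log₂(P(2)/Q(2)) = (1/20)·log₂((1/20)/(4/5)) = -0.20000

D_KL(P||Q) = 2.13553 - 0.20000 = 1.93553 ≈ 1.9355 bits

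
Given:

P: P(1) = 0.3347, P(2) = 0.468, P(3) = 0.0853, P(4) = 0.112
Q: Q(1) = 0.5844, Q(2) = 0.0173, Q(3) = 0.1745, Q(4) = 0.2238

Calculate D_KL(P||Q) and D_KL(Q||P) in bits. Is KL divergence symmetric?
D_KL(P||Q) = 1.7575 bits, D_KL(Q||P) = 0.7913 bits. No, KL divergence is not symmetric.

D_KL(P||Q) = Σ P(x) log₂(P(x)/Q(x))

Computing term by term:
  P(1)·log₂(P(1)/Q(1)) = 0.3347·log₂(0.3347/0.5844) = -0.26913
  P(2)·log₂(P(2)/Q(2)) = 0.468·log₂(0.468/0.0173) = 2.22659
  P(3)·log₂(P(3)/Q(3)) = 0.0853·log₂(0.0853/0.1745) = -0.08808
  P(4)·log₂(P(4)/Q(4)) = 0.112·log₂(0.112/0.2238) = -0.11186

D_KL(P||Q) = -0.26913 + 2.22659 - 0.08808 - 0.11186 = 1.75752 ≈ 1.7575 bits

D_KL(Q||P) = Σ Q(x) log₂(Q(x)/P(x))

Computing term by term:
  Q(1)·log₂(Q(1)/P(1)) = 0.5844·log₂(0.5844/0.3347) = 0.46991
  Q(2)·log₂(Q(2)/P(2)) = 0.0173·log₂(0.0173/0.468) = -0.08231
  Q(3)·log₂(Q(3)/P(3)) = 0.1745·log₂(0.1745/0.0853) = 0.18019
  Q(4)·log₂(Q(4)/P(4)) = 0.2238·log₂(0.2238/0.112) = 0.22351

D_KL(Q||P) = 0.46991 - 0.08231 + 0.18019 + 0.22351 = 0.79130 ≈ 0.7913 bits

These are NOT equal (difference: 0.9662 bits). KL divergence is asymmetric: D_KL(P||Q) ≠ D_KL(Q||P) in general.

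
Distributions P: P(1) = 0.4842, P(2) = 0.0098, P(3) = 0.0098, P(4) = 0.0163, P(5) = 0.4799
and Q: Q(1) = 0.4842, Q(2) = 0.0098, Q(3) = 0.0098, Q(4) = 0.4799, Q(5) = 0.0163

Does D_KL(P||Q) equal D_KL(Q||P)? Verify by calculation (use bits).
D_KL(P||Q) = 2.2623 bits, D_KL(Q||P) = 2.2623 bits. Yes — for this pair D_KL(P||Q) = D_KL(Q||P).

D_KL(P||Q) = Σ P(x) log₂(P(x)/Q(x))

Computing term by term:
  P(1)·log₂(P(1)/Q(1)) = 0.4842·log₂(0.4842/0.4842) = 0.00000
  P(2)·log₂(P(2)/Q(2)) = 0.0098·log₂(0.0098/0.0098) = 0.00000
  P(3)·log₂(P(3)/Q(3)) = 0.0098·log₂(0.0098/0.0098) = 0.00000
  P(4)·log₂(P(4)/Q(4)) = 0.0163·log₂(0.0163/0.4799) = -0.07954
  P(5)·log₂(P(5)/Q(5)) = 0.4799·log₂(0.4799/0.0163) = 2.34181

D_KL(P||Q) = 0.00000 + 0.00000 + 0.00000 - 0.07954 + 2.34181 = 2.26227 ≈ 2.2623 bits

D_KL(Q||P) = Σ Q(x) log₂(Q(x)/P(x))

Computing term by term:
  Q(1)·log₂(Q(1)/P(1)) = 0.4842·log₂(0.4842/0.4842) = 0.00000
  Q(2)·log₂(Q(2)/P(2)) = 0.0098·log₂(0.0098/0.0098) = 0.00000
  Q(3)·log₂(Q(3)/P(3)) = 0.0098·log₂(0.0098/0.0098) = 0.00000
  Q(4)·log₂(Q(4)/P(4)) = 0.4799·log₂(0.4799/0.0163) = 2.34181
  Q(5)·log₂(Q(5)/P(5)) = 0.0163·log₂(0.0163/0.4799) = -0.07954

D_KL(Q||P) = 0.00000 + 0.00000 + 0.00000 + 2.34181 - 0.07954 = 2.26227 ≈ 2.2623 bits

These ARE equal here. Q is P with outcomes relabeled (Q(2) = P(3), Q(3) = P(2), Q(4) = P(5), Q(5) = P(4)) by a relabeling that is its own inverse, so the two sums contain exactly the same terms in a different order. This is a special case — KL divergence is not symmetric in general: D_KL(P||Q) ≠ D_KL(Q||P) for most P, Q.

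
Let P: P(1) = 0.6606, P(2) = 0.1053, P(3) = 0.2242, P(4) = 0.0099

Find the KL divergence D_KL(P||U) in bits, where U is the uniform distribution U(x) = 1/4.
0.7134 bits

U(i) = 1/4 for all i

D_KL(P||U) = Σ P(x) log₂(P(x) / (1/4))
           = Σ P(x) log₂(P(x)) + log₂(4)
           = log₂(4) - H(P)

H(P) = -Σ P(x) log₂(P(x)):
  -P(1)·log₂(P(1)) = -(0.6606)·log₂(0.6606) = 0.39514
  -P(2)·log₂(P(2)) = -(0.1053)·log₂(0.1053) = 0.34195
  -P(3)·log₂(P(3)) = -(0.2242)·log₂(0.2242) = 0.48363
  -P(4)·log₂(P(4)) = -(0.0099)·log₂(0.0099) = 0.06592
H(P) = 0.39514 + 0.34195 + 0.48363 + 0.06592 = 1.28664 bits

log₂(4) = 2.00000 bits

D_KL(P||U) = 2.00000 - 1.28664 = 0.71336 ≈ 0.7134 bits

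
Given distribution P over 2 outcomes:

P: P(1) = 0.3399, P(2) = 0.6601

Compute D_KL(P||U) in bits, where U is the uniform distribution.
0.0753 bits

U(i) = 1/2 for all i

D_KL(P||U) = Σ P(x) log₂(P(x) / (1/2))
           = Σ P(x) log₂(P(x)) + log₂(2)
           = log₂(2) - H(P)

H(P) = -Σ P(x) log₂(P(x)):
  -P(1)·log₂(P(1)) = -(0.3399)·log₂(0.3399) = 0.52916
  -P(2)·log₂(P(2)) = -(0.6601)·log₂(0.6601) = 0.39556
H(P) = 0.52916 + 0.39556 = 0.92472 bits

log₂(2) = 1.00000 bits

D_KL(P||U) = 1.00000 - 0.92472 = 0.07528 ≈ 0.0753 bits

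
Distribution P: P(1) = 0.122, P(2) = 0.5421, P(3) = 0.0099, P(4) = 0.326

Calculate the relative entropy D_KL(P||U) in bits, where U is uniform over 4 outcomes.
0.5578 bits

U(i) = 1/4 for all i

D_KL(P||U) = Σ P(x) log₂(P(x) / (1/4))
           = Σ P(x) log₂(P(x)) + log₂(4)
           = log₂(4) - H(P)

H(P) = -Σ P(x) log₂(P(x)):
  -P(1)·log₂(P(1)) = -(0.122)·log₂(0.122) = 0.37028
  -P(2)·log₂(P(2)) = -(0.5421)·log₂(0.5421) = 0.47887
  -P(3)·log₂(P(3)) = -(0.0099)·log₂(0.0099) = 0.06592
  -P(4)·log₂(P(4)) = -(0.326)·log₂(0.326) = 0.52716
H(P) = 0.37028 + 0.47887 + 0.06592 + 0.52716 = 1.44223 bits

log₂(4) = 2.00000 bits

D_KL(P||U) = 2.00000 - 1.44223 = 0.55777 ≈ 0.5578 bits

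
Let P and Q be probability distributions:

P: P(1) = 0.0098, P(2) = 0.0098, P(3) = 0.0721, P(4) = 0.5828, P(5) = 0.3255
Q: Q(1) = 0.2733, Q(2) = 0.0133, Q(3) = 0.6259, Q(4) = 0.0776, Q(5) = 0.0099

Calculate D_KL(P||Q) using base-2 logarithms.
3.0593 bits

D_KL(P||Q) = Σ P(x) log₂(P(x)/Q(x))

Computing term by term:
  P(1)·log₂(P(1)/Q(1)) = 0.0098·log₂(0.0098/0.2733) = -0.04706
  P(2)·log₂(P(2)/Q(2)) = 0.0098·log₂(0.0098/0.0133) = -0.00432
  P(3)·log₂(P(3)/Q(3)) = 0.0721·log₂(0.0721/0.6259) = -0.22480
  P(4)·log₂(P(4)/Q(4)) = 0.5828·log₂(0.5828/0.0776) = 1.69529
  P(5)·log₂(P(5)/Q(5)) = 0.3255·log₂(0.3255/0.0099) = 1.64022

D_KL(P||Q) = -0.04706 - 0.00432 - 0.22480 + 1.69529 + 1.64022 = 3.05933 ≈ 3.0593 bits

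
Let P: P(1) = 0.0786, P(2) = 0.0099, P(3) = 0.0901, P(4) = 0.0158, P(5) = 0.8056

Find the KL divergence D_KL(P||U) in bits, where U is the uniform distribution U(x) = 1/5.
1.3090 bits

U(i) = 1/5 for all i

D_KL(P||U) = Σ P(x) log₂(P(x) / (1/5))
           = Σ P(x) log₂(P(x)) + log₂(5)
           = log₂(5) - H(P)

H(P) = -Σ P(x) log₂(P(x)):
  -P(1)·log₂(P(1)) = -(0.0786)·log₂(0.0786) = 0.28841
  -P(2)·log₂(P(2)) = -(0.0099)·log₂(0.0099) = 0.06592
  -P(3)·log₂(P(3)) = -(0.0901)·log₂(0.0901) = 0.31286
  -P(4)·log₂(P(4)) = -(0.0158)·log₂(0.0158) = 0.09455
  -P(5)·log₂(P(5)) = -(0.8056)·log₂(0.8056) = 0.25124
H(P) = 0.28841 + 0.06592 + 0.31286 + 0.09455 + 0.25124 = 1.01298 bits

log₂(5) = 2.32193 bits

D_KL(P||U) = 2.32193 - 1.01298 = 1.30895 ≈ 1.3090 bits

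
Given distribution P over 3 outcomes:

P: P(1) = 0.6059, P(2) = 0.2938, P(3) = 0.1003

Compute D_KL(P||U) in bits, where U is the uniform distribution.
0.2951 bits

U(i) = 1/3 for all i

D_KL(P||U) = Σ P(x) log₂(P(x) / (1/3))
           = Σ P(x) log₂(P(x)) + log₂(3)
           = log₂(3) - H(P)

H(P) = -Σ P(x) log₂(P(x)):
  -P(1)·log₂(P(1)) = -(0.6059)·log₂(0.6059) = 0.43797
  -P(2)·log₂(P(2)) = -(0.2938)·log₂(0.2938) = 0.51917
  -P(3)·log₂(P(3)) = -(0.1003)·log₂(0.1003) = 0.33276
H(P) = 0.43797 + 0.51917 + 0.33276 = 1.28990 bits

log₂(3) = 1.58496 bits

D_KL(P||U) = 1.58496 - 1.28990 = 0.29506 ≈ 0.2951 bits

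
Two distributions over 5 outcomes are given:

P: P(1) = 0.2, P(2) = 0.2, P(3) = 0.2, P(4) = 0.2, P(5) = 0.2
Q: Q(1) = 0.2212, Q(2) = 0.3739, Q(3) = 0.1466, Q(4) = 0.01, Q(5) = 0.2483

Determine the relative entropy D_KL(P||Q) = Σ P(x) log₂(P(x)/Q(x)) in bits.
0.6820 bits

D_KL(P||Q) = Σ P(x) log₂(P(x)/Q(x))

Computing term by term:
  P(1)·log₂(P(1)/Q(1)) = 0.2·log₂(0.2/0.2212) = -0.02907
  P(2)·log₂(P(2)/Q(2)) = 0.2·log₂(0.2/0.3739) = -0.18053
  P(3)·log₂(P(3)/Q(3)) = 0.2·log₂(0.2/0.1466) = 0.08962
  P(4)·log₂(P(4)/Q(4)) = 0.2·log₂(0.2/0.01) = 0.86439
  P(5)·log₂(P(5)/Q(5)) = 0.2·log₂(0.2/0.2483) = -0.06242

D_KL(P||Q) = -0.02907 - 0.18053 + 0.08962 + 0.86439 - 0.06242 = 0.68199 ≈ 0.6820 bits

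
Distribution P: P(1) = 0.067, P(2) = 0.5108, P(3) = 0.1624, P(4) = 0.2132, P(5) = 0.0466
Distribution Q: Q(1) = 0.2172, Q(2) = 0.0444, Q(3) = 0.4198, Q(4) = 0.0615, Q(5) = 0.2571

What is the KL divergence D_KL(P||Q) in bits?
1.7315 bits

D_KL(P||Q) = Σ P(x) log₂(P(x)/Q(x))

Computing term by term:
  P(1)·log₂(P(1)/Q(1)) = 0.067·log₂(0.067/0.2172) = -0.11369
  P(2)·log₂(P(2)/Q(2)) = 0.5108·log₂(0.5108/0.0444) = 1.80012
  P(3)·log₂(P(3)/Q(3)) = 0.1624·log₂(0.1624/0.4198) = -0.22251
  P(4)·log₂(P(4)/Q(4)) = 0.2132·log₂(0.2132/0.0615) = 0.38238
  P(5)·log₂(P(5)/Q(5)) = 0.0466·log₂(0.0466/0.2571) = -0.11482

D_KL(P||Q) = -0.11369 + 1.80012 - 0.22251 + 0.38238 - 0.11482 = 1.73148 ≈ 1.7315 bits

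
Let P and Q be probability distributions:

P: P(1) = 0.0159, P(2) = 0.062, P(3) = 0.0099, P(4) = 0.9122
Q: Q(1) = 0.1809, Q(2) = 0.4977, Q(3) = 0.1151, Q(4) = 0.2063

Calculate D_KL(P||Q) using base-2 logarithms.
1.6792 bits

D_KL(P||Q) = Σ P(x) log₂(P(x)/Q(x))

Computing term by term:
  P(1)·log₂(P(1)/Q(1)) = 0.0159·log₂(0.0159/0.1809) = -0.05578
  P(2)·log₂(P(2)/Q(2)) = 0.062·log₂(0.062/0.4977) = -0.18631
  P(3)·log₂(P(3)/Q(3)) = 0.0099·log₂(0.0099/0.1151) = -0.03504
  P(4)·log₂(P(4)/Q(4)) = 0.9122·log₂(0.9122/0.2063) = 1.95631

D_KL(P||Q) = -0.05578 - 0.18631 - 0.03504 + 1.95631 = 1.67918 ≈ 1.6792 bits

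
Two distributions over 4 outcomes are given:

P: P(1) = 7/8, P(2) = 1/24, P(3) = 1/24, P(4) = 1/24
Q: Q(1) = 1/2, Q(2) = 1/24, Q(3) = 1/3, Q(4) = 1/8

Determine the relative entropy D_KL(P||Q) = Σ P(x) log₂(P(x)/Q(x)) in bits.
0.5154 bits

D_KL(P||Q) = Σ P(x) log₂(P(x)/Q(x))

Computing term by term:
  P(1)·log₂(P(1)/Q(1)) = (7/8)·log₂((7/8)/(1/2)) = 0.70644
  P(2)·log₂(P(2)/Q(2)) = (1/24)·log₂((1/24)/(1/24)) = 0.00000
  P(3)·log₂(P(3)/Q(3)) = (1/24)·log₂((1/24)/(1/3)) = -0.12500
  P(4)·log₂(P(4)/Q(4)) = (1/24)·log₂((1/24)/(1/8)) = -0.06604

D_KL(P||Q) = 0.70644 + 0.00000 - 0.12500 - 0.06604 = 0.51540 ≈ 0.5154 bits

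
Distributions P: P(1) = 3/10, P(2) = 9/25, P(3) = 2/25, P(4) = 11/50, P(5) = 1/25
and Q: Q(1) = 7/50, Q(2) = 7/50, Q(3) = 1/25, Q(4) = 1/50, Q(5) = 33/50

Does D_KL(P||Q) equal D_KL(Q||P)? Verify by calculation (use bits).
D_KL(P||Q) = 1.4997 bits, D_KL(Q||P) = 2.2154 bits. No — D_KL(P||Q) ≠ D_KL(Q||P) for this pair.

D_KL(P||Q) = Σ P(x) log₂(P(x)/Q(x))

Computing term by term:
  P(1)·log₂(P(1)/Q(1)) = (3/10)·log₂((3/10)/(7/50)) = 0.32986
  P(2)·log₂(P(2)/Q(2)) = (9/25)·log₂((9/25)/(7/50)) = 0.49053
  P(3)·log₂(P(3)/Q(3)) = (2/25)·log₂((2/25)/(1/25)) = 0.08000
  P(4)·log₂(P(4)/Q(4)) = (11/50)·log₂((11/50)/(1/50)) = 0.76107
  P(5)·log₂(P(5)/Q(5)) = (1/25)·log₂((1/25)/(33/50)) = -0.16178

D_KL(P||Q) = 0.32986 + 0.49053 + 0.08000 + 0.76107 - 0.16178 = 1.49968 ≈ 1.4997 bits

D_KL(Q||P) = Σ Q(x) log₂(Q(x)/P(x))

Computing term by term:
  Q(1)·log₂(Q(1)/P(1)) = (7/50)·log₂((7/50)/(3/10)) = -0.15393
  Q(2)·log₂(Q(2)/P(2)) = (7/50)·log₂((7/50)/(9/25)) = -0.19076
  Q(3)·log₂(Q(3)/P(3)) = (1/25)·log₂((1/25)/(2/25)) = -0.04000
  Q(4)·log₂(Q(4)/P(4)) = (1/50)·log₂((1/50)/(11/50)) = -0.06919
  Q(5)·log₂(Q(5)/P(5)) = (33/50)·log₂((33/50)/(1/25)) = 2.66930

D_KL(Q||P) = -0.15393 - 0.19076 - 0.04000 - 0.06919 + 2.66930 = 2.21542 ≈ 2.2154 bits

These are NOT equal (difference: 0.7157 bits). KL divergence is asymmetric: D_KL(P||Q) ≠ D_KL(Q||P) in general.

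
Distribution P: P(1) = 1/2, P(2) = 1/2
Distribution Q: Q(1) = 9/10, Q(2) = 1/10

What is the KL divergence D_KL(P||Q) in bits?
0.7370 bits

D_KL(P||Q) = Σ P(x) log₂(P(x)/Q(x))

Computing term by term:
  P(1)·log₂(P(1)/Q(1)) = (1/2)·log₂((1/2)/(9/10)) = -0.42400
  P(2)·log₂(P(2)/Q(2)) = (1/2)·log₂((1/2)/(1/10)) = 1.16096

D_KL(P||Q) = -0.42400 + 1.16096 = 0.73696 ≈ 0.7370 bits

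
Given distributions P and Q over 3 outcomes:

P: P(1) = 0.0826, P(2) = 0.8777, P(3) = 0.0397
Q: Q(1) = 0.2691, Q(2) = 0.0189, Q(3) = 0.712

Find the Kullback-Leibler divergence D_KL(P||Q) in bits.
4.5540 bits

D_KL(P||Q) = Σ P(x) log₂(P(x)/Q(x))

Computing term by term:
  P(1)·log₂(P(1)/Q(1)) = 0.0826·log₂(0.0826/0.2691) = -0.14074
  P(2)·log₂(P(2)/Q(2)) = 0.8777·log₂(0.8777/0.0189) = 4.86006
  P(3)·log₂(P(3)/Q(3)) = 0.0397·log₂(0.0397/0.712) = -0.16534

D_KL(P||Q) = -0.14074 + 4.86006 - 0.16534 = 4.55398 ≈ 4.5540 bits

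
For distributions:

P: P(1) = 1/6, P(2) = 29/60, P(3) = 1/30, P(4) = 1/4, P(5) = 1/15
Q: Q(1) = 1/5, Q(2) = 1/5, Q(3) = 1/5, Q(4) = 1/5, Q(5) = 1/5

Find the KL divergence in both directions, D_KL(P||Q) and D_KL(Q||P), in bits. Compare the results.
D_KL(P||Q) = 0.4601 bits, D_KL(Q||P) = 0.5676 bits. D_KL(Q||P) is larger than D_KL(P||Q) by 0.1075 bits; the two directions differ.

D_KL(P||Q) = Σ P(x) log₂(P(x)/Q(x))

Computing term by term:
  P(1)·log₂(P(1)/Q(1)) = (1/6)·log₂((1/6)/(1/5)) = -0.04384
  P(2)·log₂(P(2)/Q(2)) = (29/60)·log₂((29/60)/(1/5)) = 0.61529
  P(3)·log₂(P(3)/Q(3)) = (1/30)·log₂((1/30)/(1/5)) = -0.08617
  P(4)·log₂(P(4)/Q(4)) = (1/4)·log₂((1/4)/(1/5)) = 0.08048
  P(5)·log₂(P(5)/Q(5)) = (1/15)·log₂((1/15)/(1/5)) = -0.10566

D_KL(P||Q) = -0.04384 + 0.61529 - 0.08617 + 0.08048 - 0.10566 = 0.46010 ≈ 0.4601 bits

D_KL(Q||P) = Σ Q(x) log₂(Q(x)/P(x))

Computing term by term:
  Q(1)·log₂(Q(1)/P(1)) = (1/5)·log₂((1/5)/(1/6)) = 0.05261
  Q(2)·log₂(Q(2)/P(2)) = (1/5)·log₂((1/5)/(29/60)) = -0.25460
  Q(3)·log₂(Q(3)/P(3)) = (1/5)·log₂((1/5)/(1/30)) = 0.51699
  Q(4)·log₂(Q(4)/P(4)) = (1/5)·log₂((1/5)/(1/4)) = -0.06439
  Q(5)·log₂(Q(5)/P(5)) = (1/5)·log₂((1/5)/(1/15)) = 0.31699

D_KL(Q||P) = 0.05261 - 0.25460 + 0.51699 - 0.06439 + 0.31699 = 0.56760 ≈ 0.5676 bits

These are NOT equal (difference: 0.1075 bits). KL divergence is asymmetric: D_KL(P||Q) ≠ D_KL(Q||P) in general.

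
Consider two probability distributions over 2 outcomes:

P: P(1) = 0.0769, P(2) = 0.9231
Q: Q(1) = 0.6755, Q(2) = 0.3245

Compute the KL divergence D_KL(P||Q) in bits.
1.1512 bits

D_KL(P||Q) = Σ P(x) log₂(P(x)/Q(x))

Computing term by term:
  P(1)·log₂(P(1)/Q(1)) = 0.0769·log₂(0.0769/0.6755) = -0.24107
  P(2)·log₂(P(2)/Q(2)) = 0.9231·log₂(0.9231/0.3245) = 1.39228

D_KL(P||Q) = -0.24107 + 1.39228 = 1.15121 ≈ 1.1512 bits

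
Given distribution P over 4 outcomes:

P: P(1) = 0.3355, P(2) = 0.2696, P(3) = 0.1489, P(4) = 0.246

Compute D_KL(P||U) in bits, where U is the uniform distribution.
0.0547 bits

U(i) = 1/4 for all i

D_KL(P||U) = Σ P(x) log₂(P(x) / (1/4))
           = Σ P(x) log₂(P(x)) + log₂(4)
           = log₂(4) - H(P)

H(P) = -Σ P(x) log₂(P(x)):
  -P(1)·log₂(P(1)) = -(0.3355)·log₂(0.3355) = 0.52862
  -P(2)·log₂(P(2)) = -(0.2696)·log₂(0.2696) = 0.50984
  -P(3)·log₂(P(3)) = -(0.1489)·log₂(0.1489) = 0.40912
  -P(4)·log₂(P(4)) = -(0.246)·log₂(0.246) = 0.49772
H(P) = 0.52862 + 0.50984 + 0.40912 + 0.49772 = 1.94530 bits

log₂(4) = 2.00000 bits

D_KL(P||U) = 2.00000 - 1.94530 = 0.05470 ≈ 0.0547 bits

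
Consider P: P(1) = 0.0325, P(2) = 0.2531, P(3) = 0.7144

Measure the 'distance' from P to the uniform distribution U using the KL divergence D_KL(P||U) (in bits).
0.5760 bits

U(i) = 1/3 for all i

D_KL(P||U) = Σ P(x) log₂(P(x) / (1/3))
           = Σ P(x) log₂(P(x)) + log₂(3)
           = log₂(3) - H(P)

H(P) = -Σ P(x) log₂(P(x)):
  -P(1)·log₂(P(1)) = -(0.0325)·log₂(0.0325) = 0.16066
  -P(2)·log₂(P(2)) = -(0.2531)·log₂(0.2531) = 0.50170
  -P(3)·log₂(P(3)) = -(0.7144)·log₂(0.7144) = 0.34662
H(P) = 0.16066 + 0.50170 + 0.34662 = 1.00898 bits

log₂(3) = 1.58496 bits

D_KL(P||U) = 1.58496 - 1.00898 = 0.57598 ≈ 0.5760 bits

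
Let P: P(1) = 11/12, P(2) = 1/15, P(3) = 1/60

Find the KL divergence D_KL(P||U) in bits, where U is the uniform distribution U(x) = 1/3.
1.1110 bits

U(i) = 1/3 for all i

D_KL(P||U) = Σ P(x) log₂(P(x) / (1/3))
           = Σ P(x) log₂(P(x)) + log₂(3)
           = log₂(3) - H(P)

H(P) = -Σ P(x) log₂(P(x)):
  -P(1)·log₂(P(1)) = -(11/12)·log₂(11/12) = 0.11507
  -P(2)·log₂(P(2)) = -(1/15)·log₂(1/15) = 0.26046
  -P(3)·log₂(P(3)) = -(1/60)·log₂(1/60) = 0.09845
H(P) = 0.11507 + 0.26046 + 0.09845 = 0.47398 bits

log₂(3) = 1.58496 bits

D_KL(P||U) = 1.58496 - 0.47398 = 1.11098 ≈ 1.1110 bits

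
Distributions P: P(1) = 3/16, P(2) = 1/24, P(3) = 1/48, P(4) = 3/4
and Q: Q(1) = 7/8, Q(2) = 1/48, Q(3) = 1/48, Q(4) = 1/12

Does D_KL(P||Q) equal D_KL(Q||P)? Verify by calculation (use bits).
D_KL(P||Q) = 2.0024 bits, D_KL(Q||P) = 1.6596 bits. No — D_KL(P||Q) ≠ D_KL(Q||P) for this pair.

D_KL(P||Q) = Σ P(x) log₂(P(x)/Q(x))

Computing term by term:
  P(1)·log₂(P(1)/Q(1)) = (3/16)·log₂((3/16)/(7/8)) = -0.41670
  P(2)·log₂(P(2)/Q(2)) = (1/24)·log₂((1/24)/(1/48)) = 0.04167
  P(3)·log₂(P(3)/Q(3)) = (1/48)·log₂((1/48)/(1/48)) = 0.00000
  P(4)·log₂(P(4)/Q(4)) = (3/4)·log₂((3/4)/(1/12)) = 2.37744

D_KL(P||Q) = -0.41670 + 0.04167 + 0.00000 + 2.37744 = 2.00241 ≈ 2.0024 bits

D_KL(Q||P) = Σ Q(x) log₂(Q(x)/P(x))

Computing term by term:
  Q(1)·log₂(Q(1)/P(1)) = (7/8)·log₂((7/8)/(3/16)) = 1.94459
  Q(2)·log₂(Q(2)/P(2)) = (1/48)·log₂((1/48)/(1/24)) = -0.02083
  Q(3)·log₂(Q(3)/P(3)) = (1/48)·log₂((1/48)/(1/48)) = 0.00000
  Q(4)·log₂(Q(4)/P(4)) = (1/12)·log₂((1/12)/(3/4)) = -0.26416

D_KL(Q||P) = 1.94459 - 0.02083 + 0.00000 - 0.26416 = 1.65960 ≈ 1.6596 bits

These are NOT equal (difference: 0.3428 bits). KL divergence is asymmetric: D_KL(P||Q) ≠ D_KL(Q||P) in general.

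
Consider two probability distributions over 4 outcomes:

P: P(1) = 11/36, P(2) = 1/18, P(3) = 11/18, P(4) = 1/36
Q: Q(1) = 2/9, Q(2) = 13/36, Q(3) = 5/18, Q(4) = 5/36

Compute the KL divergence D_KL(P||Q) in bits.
0.6210 bits

D_KL(P||Q) = Σ P(x) log₂(P(x)/Q(x))

Computing term by term:
  P(1)·log₂(P(1)/Q(1)) = (11/36)·log₂((11/36)/(2/9)) = 0.14038
  P(2)·log₂(P(2)/Q(2)) = (1/18)·log₂((1/18)/(13/36)) = -0.15002
  P(3)·log₂(P(3)/Q(3)) = (11/18)·log₂((11/18)/(5/18)) = 0.69514
  P(4)·log₂(P(4)/Q(4)) = (1/36)·log₂((1/36)/(5/36)) = -0.06450

D_KL(P||Q) = 0.14038 - 0.15002 + 0.69514 - 0.06450 = 0.62100 ≈ 0.6210 bits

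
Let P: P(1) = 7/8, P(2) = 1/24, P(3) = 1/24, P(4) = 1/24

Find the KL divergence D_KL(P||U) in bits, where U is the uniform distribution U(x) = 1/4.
1.2583 bits

U(i) = 1/4 for all i

D_KL(P||U) = Σ P(x) log₂(P(x) / (1/4))
           = Σ P(x) log₂(P(x)) + log₂(4)
           = log₂(4) - H(P)

H(P) = -Σ P(x) log₂(P(x)):
  -P(1)·log₂(P(1)) = -(7/8)·log₂(7/8) = 0.16856
  -P(2)·log₂(P(2)) = -(1/24)·log₂(1/24) = 0.19104
  -P(3)·log₂(P(3)) = -(1/24)·log₂(1/24) = 0.19104
  -P(4)·log₂(P(4)) = -(1/24)·log₂(1/24) = 0.19104
H(P) = 0.16856 + 0.19104 + 0.19104 + 0.19104 = 0.74168 bits

log₂(4) = 2.00000 bits

D_KL(P||U) = 2.00000 - 0.74168 = 1.25832 ≈ 1.2583 bits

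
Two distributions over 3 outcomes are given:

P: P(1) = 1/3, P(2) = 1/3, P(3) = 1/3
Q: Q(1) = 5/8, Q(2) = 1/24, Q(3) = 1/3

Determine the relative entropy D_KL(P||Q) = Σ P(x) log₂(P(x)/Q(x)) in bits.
0.6977 bits

D_KL(P||Q) = Σ P(x) log₂(P(x)/Q(x))

Computing term by term:
  P(1)·log₂(P(1)/Q(1)) = (1/3)·log₂((1/3)/(5/8)) = -0.30230
  P(2)·log₂(P(2)/Q(2)) = (1/3)·log₂((1/3)/(1/24)) = 1.00000
  P(3)·log₂(P(3)/Q(3)) = (1/3)·log₂((1/3)/(1/3)) = 0.00000

D_KL(P||Q) = -0.30230 + 1.00000 + 0.00000 = 0.69770 ≈ 0.6977 bits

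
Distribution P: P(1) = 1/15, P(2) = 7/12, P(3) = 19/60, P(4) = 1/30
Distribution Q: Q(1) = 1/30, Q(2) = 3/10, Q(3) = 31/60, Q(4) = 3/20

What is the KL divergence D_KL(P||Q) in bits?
0.3303 bits

D_KL(P||Q) = Σ P(x) log₂(P(x)/Q(x))

Computing term by term:
  P(1)·log₂(P(1)/Q(1)) = (1/15)·log₂((1/15)/(1/30)) = 0.06667
  P(2)·log₂(P(2)/Q(2)) = (7/12)·log₂((7/12)/(3/10)) = 0.55963
  P(3)·log₂(P(3)/Q(3)) = (19/60)·log₂((19/60)/(31/60)) = -0.22365
  P(4)·log₂(P(4)/Q(4)) = (1/30)·log₂((1/30)/(3/20)) = -0.07233

D_KL(P||Q) = 0.06667 + 0.55963 - 0.22365 - 0.07233 = 0.33032 ≈ 0.3303 bits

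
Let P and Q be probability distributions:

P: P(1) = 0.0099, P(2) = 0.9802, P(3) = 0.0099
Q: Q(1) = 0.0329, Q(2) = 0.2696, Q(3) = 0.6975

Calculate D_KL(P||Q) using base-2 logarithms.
1.7475 bits

D_KL(P||Q) = Σ P(x) log₂(P(x)/Q(x))

Computing term by term:
  P(1)·log₂(P(1)/Q(1)) = 0.0099·log₂(0.0099/0.0329) = -0.01715
  P(2)·log₂(P(2)/Q(2)) = 0.9802·log₂(0.9802/0.2696) = 1.82538
  P(3)·log₂(P(3)/Q(3)) = 0.0099·log₂(0.0099/0.6975) = -0.06077

D_KL(P||Q) = -0.01715 + 1.82538 - 0.06077 = 1.74746 ≈ 1.7475 bits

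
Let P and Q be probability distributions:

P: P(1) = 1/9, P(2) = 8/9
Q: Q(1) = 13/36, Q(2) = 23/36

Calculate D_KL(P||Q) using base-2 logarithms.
0.2346 bits

D_KL(P||Q) = Σ P(x) log₂(P(x)/Q(x))

Computing term by term:
  P(1)·log₂(P(1)/Q(1)) = (1/9)·log₂((1/9)/(13/36)) = -0.18894
  P(2)·log₂(P(2)/Q(2)) = (8/9)·log₂((8/9)/(23/36)) = 0.42350

D_KL(P||Q) = -0.18894 + 0.42350 = 0.23456 ≈ 0.2346 bits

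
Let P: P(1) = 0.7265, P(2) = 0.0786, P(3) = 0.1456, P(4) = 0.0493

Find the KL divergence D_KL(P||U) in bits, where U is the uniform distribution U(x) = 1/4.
0.7579 bits

U(i) = 1/4 for all i

D_KL(P||U) = Σ P(x) log₂(P(x) / (1/4))
           = Σ P(x) log₂(P(x)) + log₂(4)
           = log₂(4) - H(P)

H(P) = -Σ P(x) log₂(P(x)):
  -P(1)·log₂(P(1)) = -(0.7265)·log₂(0.7265) = 0.33489
  -P(2)·log₂(P(2)) = -(0.0786)·log₂(0.0786) = 0.28841
  -P(3)·log₂(P(3)) = -(0.1456)·log₂(0.1456) = 0.40476
  -P(4)·log₂(P(4)) = -(0.0493)·log₂(0.0493) = 0.21407
H(P) = 0.33489 + 0.28841 + 0.40476 + 0.21407 = 1.24213 bits

log₂(4) = 2.00000 bits

D_KL(P||U) = 2.00000 - 1.24213 = 0.75787 ≈ 0.7579 bits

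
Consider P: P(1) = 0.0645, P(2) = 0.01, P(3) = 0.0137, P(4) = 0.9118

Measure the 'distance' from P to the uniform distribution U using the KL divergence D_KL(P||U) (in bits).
1.4722 bits

U(i) = 1/4 for all i

D_KL(P||U) = Σ P(x) log₂(P(x) / (1/4))
           = Σ P(x) log₂(P(x)) + log₂(4)
           = log₂(4) - H(P)

H(P) = -Σ P(x) log₂(P(x)):
  -P(1)·log₂(P(1)) = -(0.0645)·log₂(0.0645) = 0.25507
  -P(2)·log₂(P(2)) = -(0.01)·log₂(0.01) = 0.06644
  -P(3)·log₂(P(3)) = -(0.0137)·log₂(0.0137) = 0.08480
  -P(4)·log₂(P(4)) = -(0.9118)·log₂(0.9118) = 0.12146
H(P) = 0.25507 + 0.06644 + 0.08480 + 0.12146 = 0.52777 bits

log₂(4) = 2.00000 bits

D_KL(P||U) = 2.00000 - 0.52777 = 1.47223 ≈ 1.4722 bits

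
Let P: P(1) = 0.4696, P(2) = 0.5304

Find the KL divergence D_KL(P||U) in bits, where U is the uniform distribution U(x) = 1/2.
0.0027 bits

U(i) = 1/2 for all i

D_KL(P||U) = Σ P(x) log₂(P(x) / (1/2))
           = Σ P(x) log₂(P(x)) + log₂(2)
           = log₂(2) - H(P)

H(P) = -Σ P(x) log₂(P(x)):
  -P(1)·log₂(P(1)) = -(0.4696)·log₂(0.4696) = 0.51210
  -P(2)·log₂(P(2)) = -(0.5304)·log₂(0.5304) = 0.48524
H(P) = 0.51210 + 0.48524 = 0.99734 bits

log₂(2) = 1.00000 bits

D_KL(P||U) = 1.00000 - 0.99734 = 0.00266 ≈ 0.0027 bits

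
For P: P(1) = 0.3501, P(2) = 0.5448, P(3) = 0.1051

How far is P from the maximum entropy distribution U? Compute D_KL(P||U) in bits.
0.2359 bits

U(i) = 1/3 for all i

D_KL(P||U) = Σ P(x) log₂(P(x) / (1/3))
           = Σ P(x) log₂(P(x)) + log₂(3)
           = log₂(3) - H(P)

H(P) = -Σ P(x) log₂(P(x)):
  -P(1)·log₂(P(1)) = -(0.3501)·log₂(0.3501) = 0.53011
  -P(2)·log₂(P(2)) = -(0.5448)·log₂(0.5448) = 0.47735
  -P(3)·log₂(P(3)) = -(0.1051)·log₂(0.1051) = 0.34159
H(P) = 0.53011 + 0.47735 + 0.34159 = 1.34905 bits

log₂(3) = 1.58496 bits

D_KL(P||U) = 1.58496 - 1.34905 = 0.23591 ≈ 0.2359 bits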